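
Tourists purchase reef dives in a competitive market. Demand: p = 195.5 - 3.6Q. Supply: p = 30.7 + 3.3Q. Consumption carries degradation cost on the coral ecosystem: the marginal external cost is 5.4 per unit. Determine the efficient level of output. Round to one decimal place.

Q* = 23.1

Social marginal benefit = demand − MEC = 190.1 - 3.6Q.
Set SMB = MC: 190.1 - 3.6Q = 30.7 + 3.3Q → Q* = 23.1014.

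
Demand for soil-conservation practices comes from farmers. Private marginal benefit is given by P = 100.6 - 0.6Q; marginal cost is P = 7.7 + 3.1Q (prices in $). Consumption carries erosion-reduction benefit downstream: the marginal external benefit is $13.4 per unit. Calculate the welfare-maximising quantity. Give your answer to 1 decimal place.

Social marginal benefit = demand + MEB = 114.0 - 0.6Q.
Set SMB = MC: 114.0 - 0.6Q = 7.7 + 3.1Q → Q* = 28.7297.

Q* = 28.7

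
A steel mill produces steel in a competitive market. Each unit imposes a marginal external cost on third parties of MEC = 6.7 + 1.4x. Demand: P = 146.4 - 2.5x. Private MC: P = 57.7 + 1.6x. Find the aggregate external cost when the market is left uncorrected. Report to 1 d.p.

472.6

Market equilibrium (private): 57.7 + 1.6x = 146.4 - 2.5x → x_m = 21.6341.
Total external cost = ∫₀^{x_m} (6.7 + 1.4x) dx = 6.7×21.6341 + ½×1.4×21.6341² = 472.5725.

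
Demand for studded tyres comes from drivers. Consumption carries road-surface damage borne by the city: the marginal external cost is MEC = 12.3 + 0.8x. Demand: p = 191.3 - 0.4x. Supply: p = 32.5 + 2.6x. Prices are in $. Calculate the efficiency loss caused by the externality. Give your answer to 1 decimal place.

DWL = $392.9

Market equilibrium (private): 32.5 + 2.6x = 191.3 - 0.4x → x_m = 52.9333.
Social marginal benefit = demand − MEC = 179.0 - 1.2x.
Set SMB = MC: 179.0 - 1.2x = 32.5 + 2.6x → x* = 38.5526.
The loss is the area between SMB and MC from x* to x_m; with linear curves that's a triangle of height MEC(x_m).
DWL = ½ × 14.3807 × 54.6467 = 392.9289.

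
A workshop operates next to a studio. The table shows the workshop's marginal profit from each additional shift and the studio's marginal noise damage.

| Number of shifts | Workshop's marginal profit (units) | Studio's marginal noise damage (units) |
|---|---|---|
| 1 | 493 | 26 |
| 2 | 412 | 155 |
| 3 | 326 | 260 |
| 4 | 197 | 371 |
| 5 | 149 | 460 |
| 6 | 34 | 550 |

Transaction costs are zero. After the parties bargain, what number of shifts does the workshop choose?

Bargaining reaches the level where marginal profit last exceeds marginal noise damage.
That holds through level 3 (326 ≥ 260) but not at 4 (197 < 371).

3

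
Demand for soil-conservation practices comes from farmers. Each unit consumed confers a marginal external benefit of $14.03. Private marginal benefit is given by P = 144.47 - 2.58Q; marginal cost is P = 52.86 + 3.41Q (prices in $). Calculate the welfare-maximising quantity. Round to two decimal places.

Social marginal benefit = demand + MEB = 158.50 - 2.58Q.
Set SMB = MC: 158.50 - 2.58Q = 52.86 + 3.41Q → Q* = 17.6361.

Q* = 17.64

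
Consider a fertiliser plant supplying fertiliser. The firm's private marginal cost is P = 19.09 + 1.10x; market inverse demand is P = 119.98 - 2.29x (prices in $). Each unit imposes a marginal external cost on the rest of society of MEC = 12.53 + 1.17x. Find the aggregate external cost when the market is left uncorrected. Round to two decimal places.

$891.05

Market equilibrium (private): 19.09 + 1.10x = 119.98 - 2.29x → x_m = 29.7611.
Total external cost = ∫₀^{x_m} (12.53 + 1.17x) dx = 12.53×29.7611 + ½×1.17×29.7611² = 891.0546.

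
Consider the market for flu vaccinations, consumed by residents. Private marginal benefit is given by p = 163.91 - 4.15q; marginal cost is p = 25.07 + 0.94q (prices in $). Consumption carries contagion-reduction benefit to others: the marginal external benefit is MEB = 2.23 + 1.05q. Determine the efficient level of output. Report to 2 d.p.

Social marginal benefit = demand + MEB = 166.14 - 3.10q.
Set SMB = MC: 166.14 - 3.10q = 25.07 + 0.94q → q* = 34.9183.

q* = 34.92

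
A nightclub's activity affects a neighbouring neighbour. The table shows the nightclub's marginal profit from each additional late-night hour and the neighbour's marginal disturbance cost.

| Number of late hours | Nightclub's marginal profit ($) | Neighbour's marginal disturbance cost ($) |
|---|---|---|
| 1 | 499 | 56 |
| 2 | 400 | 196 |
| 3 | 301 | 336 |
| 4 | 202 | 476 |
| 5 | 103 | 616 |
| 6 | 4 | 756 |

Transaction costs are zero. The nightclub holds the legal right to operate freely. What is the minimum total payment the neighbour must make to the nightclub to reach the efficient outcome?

Left alone the nightclub would choose level 6 (marginal profit stays positive).
Efficient level: k* = 2 (marginal profit ≥ marginal disturbance cost through 2).
The neighbour must at least cover the nightclub's forgone profit from cutting 6→2: 301 + 202 + 103 + 4 = 610.

$610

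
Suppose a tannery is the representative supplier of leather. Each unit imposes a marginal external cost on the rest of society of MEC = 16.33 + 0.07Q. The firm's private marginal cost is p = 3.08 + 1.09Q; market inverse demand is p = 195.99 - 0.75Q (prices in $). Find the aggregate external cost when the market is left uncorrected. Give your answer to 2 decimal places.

$2096.79

Market equilibrium (private): 3.08 + 1.09Q = 195.99 - 0.75Q → Q_m = 104.8424.
Total external cost = ∫₀^{Q_m} (16.33 + 0.07Q) dQ = 16.33×104.8424 + ½×0.07×104.8424² = 2096.7939.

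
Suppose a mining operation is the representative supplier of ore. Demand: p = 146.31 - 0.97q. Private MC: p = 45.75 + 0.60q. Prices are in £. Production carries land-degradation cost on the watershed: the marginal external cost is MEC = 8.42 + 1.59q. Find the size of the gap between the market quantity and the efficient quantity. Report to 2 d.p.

Market equilibrium (private): 45.75 + 0.60q = 146.31 - 0.97q → q_m = 64.0510.
Social marginal cost = private MC + MEC = 54.17 + 2.19q.
Set SMC = demand: 54.17 + 2.19q = 146.31 - 0.97q → q* = 29.1582.
Gap = |64.0510 − 29.1582| = 34.8928.

34.89 units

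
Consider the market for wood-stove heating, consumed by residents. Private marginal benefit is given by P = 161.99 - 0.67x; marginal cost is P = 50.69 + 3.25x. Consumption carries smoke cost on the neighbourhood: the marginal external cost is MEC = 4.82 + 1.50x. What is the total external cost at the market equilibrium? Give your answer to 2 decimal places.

741.47

Market equilibrium (private): 50.69 + 3.25x = 161.99 - 0.67x → x_m = 28.3929.
Total external cost = ∫₀^{x_m} (4.82 + 1.50x) dx = 4.82×28.3929 + ½×1.50×28.3929² = 741.4714.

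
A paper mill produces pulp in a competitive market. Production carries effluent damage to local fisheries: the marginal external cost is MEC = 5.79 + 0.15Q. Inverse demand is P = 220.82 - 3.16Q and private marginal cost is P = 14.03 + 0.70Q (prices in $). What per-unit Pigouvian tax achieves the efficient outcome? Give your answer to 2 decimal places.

Social marginal cost = private MC + MEC = 19.82 + 0.85Q.
Set SMC = demand: 19.82 + 0.85Q = 220.82 - 3.16Q → Q* = 50.1247.
The Pigouvian tax equals MEC at Q*: 5.79 + 0.15×50.1247 = 13.3087.

tax = $13.31 per unit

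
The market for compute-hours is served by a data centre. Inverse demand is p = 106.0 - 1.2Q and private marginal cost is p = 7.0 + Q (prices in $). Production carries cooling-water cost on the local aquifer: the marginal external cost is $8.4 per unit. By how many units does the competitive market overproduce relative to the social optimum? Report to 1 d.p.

Market equilibrium (private): 7.0 + Q = 106.0 - 1.2Q → Q_m = 45.0000.
Social marginal cost = private MC + MEC = 15.4 + Q.
Set SMC = demand: 15.4 + Q = 106.0 - 1.2Q → Q* = 41.1818.
Gap = |45.0000 − 41.1818| = 3.8182.

3.8 units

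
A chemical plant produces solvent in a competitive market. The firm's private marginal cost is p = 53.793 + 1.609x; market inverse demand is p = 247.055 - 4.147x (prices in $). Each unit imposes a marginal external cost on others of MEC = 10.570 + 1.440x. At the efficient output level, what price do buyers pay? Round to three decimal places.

P = $141.771

Social marginal cost = private MC + MEC = 64.363 + 3.049x.
Set SMC = demand: 64.363 + 3.049x = 247.055 - 4.147x → x* = 25.3880.
Consumer price on the demand curve at x*: 247.055 − 4.147×25.3880 = 141.7710.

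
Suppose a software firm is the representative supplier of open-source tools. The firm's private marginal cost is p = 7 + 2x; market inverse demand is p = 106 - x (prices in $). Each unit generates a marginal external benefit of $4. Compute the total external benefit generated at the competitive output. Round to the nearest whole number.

$132

Market equilibrium (private): 7 + 2x = 106 - x → x_m = 33.0000.
Total external benefit = MEB × x_m = 4 × 33.0000 = 132.0000.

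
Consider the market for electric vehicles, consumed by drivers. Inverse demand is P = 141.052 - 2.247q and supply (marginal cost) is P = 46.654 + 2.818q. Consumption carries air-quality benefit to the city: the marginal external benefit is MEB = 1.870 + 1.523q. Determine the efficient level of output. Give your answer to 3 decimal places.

Social marginal benefit = demand + MEB = 142.922 - 0.724q.
Set SMB = MC: 142.922 - 0.724q = 46.654 + 2.818q → q* = 27.1790.

q* = 27.179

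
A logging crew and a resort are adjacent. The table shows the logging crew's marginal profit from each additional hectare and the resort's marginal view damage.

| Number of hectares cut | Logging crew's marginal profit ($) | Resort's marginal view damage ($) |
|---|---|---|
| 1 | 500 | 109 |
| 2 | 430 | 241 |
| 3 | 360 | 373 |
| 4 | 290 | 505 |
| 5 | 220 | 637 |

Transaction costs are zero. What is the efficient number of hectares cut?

Bargaining reaches the level where marginal profit last exceeds marginal view damage.
That holds through level 2 (430 ≥ 241) but not at 3 (360 < 373).

2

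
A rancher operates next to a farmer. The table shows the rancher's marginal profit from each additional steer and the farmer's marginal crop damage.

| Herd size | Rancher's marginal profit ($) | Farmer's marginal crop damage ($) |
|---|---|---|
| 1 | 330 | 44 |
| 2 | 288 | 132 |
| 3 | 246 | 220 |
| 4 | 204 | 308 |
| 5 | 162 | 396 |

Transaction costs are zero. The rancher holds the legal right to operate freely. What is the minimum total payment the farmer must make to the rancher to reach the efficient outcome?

$366

Left alone the rancher would choose level 5 (marginal profit stays positive).
Efficient level: k* = 3 (marginal profit ≥ marginal crop damage through 3).
The farmer must at least cover the rancher's forgone profit from cutting 5→3: 204 + 162 = 366.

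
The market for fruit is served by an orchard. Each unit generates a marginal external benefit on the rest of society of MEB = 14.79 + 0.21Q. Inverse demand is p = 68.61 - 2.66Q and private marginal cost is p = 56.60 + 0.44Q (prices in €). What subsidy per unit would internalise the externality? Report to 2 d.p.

subsidy = €16.74 per unit

Social marginal cost = private MC − MEB = 41.81 + 0.23Q.
Set SMC = demand: 41.81 + 0.23Q = 68.61 - 2.66Q → Q* = 9.2734.
The Pigouvian subsidy equals MEB at Q*: 14.79 + 0.21×9.2734 = 16.7374.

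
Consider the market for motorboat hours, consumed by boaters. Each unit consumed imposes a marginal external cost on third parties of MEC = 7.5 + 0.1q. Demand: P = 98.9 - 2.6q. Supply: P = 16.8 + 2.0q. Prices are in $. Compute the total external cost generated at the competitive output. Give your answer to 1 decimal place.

Market equilibrium (private): 16.8 + 2.0q = 98.9 - 2.6q → q_m = 17.8478.
Total external cost = ∫₀^{q_m} (7.5 + 0.1q) dq = 7.5×17.8478 + ½×0.1×17.8478² = 149.7857.

$149.8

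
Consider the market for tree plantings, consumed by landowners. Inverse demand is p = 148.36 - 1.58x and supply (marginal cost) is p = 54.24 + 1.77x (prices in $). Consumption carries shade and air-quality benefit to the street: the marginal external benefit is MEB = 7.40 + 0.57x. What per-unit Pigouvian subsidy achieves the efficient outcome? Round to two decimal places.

subsidy = $28.22 per unit

Social marginal benefit = demand + MEB = 155.76 - 1.01x.
Set SMB = MC: 155.76 - 1.01x = 54.24 + 1.77x → x* = 36.5180.
The Pigouvian subsidy equals MEB at x*: 7.40 + 0.57×36.5180 = 28.2153.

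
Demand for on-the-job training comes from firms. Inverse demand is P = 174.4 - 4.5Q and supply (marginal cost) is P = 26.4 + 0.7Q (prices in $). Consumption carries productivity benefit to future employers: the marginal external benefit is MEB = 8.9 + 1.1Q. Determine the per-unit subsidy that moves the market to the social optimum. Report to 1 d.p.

Social marginal benefit = demand + MEB = 183.3 - 3.4Q.
Set SMB = MC: 183.3 - 3.4Q = 26.4 + 0.7Q → Q* = 38.2683.
The Pigouvian subsidy equals MEB at Q*: 8.9 + 1.1×38.2683 = 50.9951.

subsidy = $51.0 per unit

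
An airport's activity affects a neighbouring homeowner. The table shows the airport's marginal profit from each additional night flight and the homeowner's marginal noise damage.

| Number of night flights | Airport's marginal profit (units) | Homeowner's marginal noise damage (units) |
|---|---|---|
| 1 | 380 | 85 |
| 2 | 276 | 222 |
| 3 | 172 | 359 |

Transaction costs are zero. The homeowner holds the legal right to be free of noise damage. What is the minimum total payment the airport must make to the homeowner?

Efficient level: marginal profit ≥ marginal noise damage through level 2, so k* = 2.
With the homeowner holding the right, the airport must at least compensate total damage at k*: 85 + 222 = 307.

307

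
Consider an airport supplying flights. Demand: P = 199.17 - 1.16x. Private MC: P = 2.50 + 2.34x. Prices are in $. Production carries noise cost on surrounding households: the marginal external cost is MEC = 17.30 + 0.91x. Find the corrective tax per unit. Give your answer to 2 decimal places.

Social marginal cost = private MC + MEC = 19.80 + 3.25x.
Set SMC = demand: 19.80 + 3.25x = 199.17 - 1.16x → x* = 40.6735.
The Pigouvian tax equals MEC at x*: 17.30 + 0.91×40.6735 = 54.3129.

tax = $54.31 per unit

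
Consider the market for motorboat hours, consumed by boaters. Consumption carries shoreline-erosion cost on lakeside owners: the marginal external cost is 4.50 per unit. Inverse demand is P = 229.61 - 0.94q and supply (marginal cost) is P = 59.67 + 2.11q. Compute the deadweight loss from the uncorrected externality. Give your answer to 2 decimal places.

Market equilibrium (private): 59.67 + 2.11q = 229.61 - 0.94q → q_m = 55.7180.
Social marginal benefit = demand − MEC = 225.11 - 0.94q.
Set SMB = MC: 225.11 - 0.94q = 59.67 + 2.11q → q* = 54.2426.
The loss is the area between SMB and MC from q* to q_m; with linear curves that's a triangle of height MEC(q_m).
DWL = ½ × 1.4754 × 4.5000 = 3.3197.

DWL = 3.32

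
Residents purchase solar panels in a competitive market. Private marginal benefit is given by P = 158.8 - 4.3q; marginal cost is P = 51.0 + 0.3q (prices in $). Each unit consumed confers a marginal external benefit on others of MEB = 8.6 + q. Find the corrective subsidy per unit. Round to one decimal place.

subsidy = $40.9 per unit

Social marginal benefit = demand + MEB = 167.4 - 3.3q.
Set SMB = MC: 167.4 - 3.3q = 51.0 + 0.3q → q* = 32.3333.
The Pigouvian subsidy equals MEB at q*: 8.6 + 1.0×32.3333 = 40.9333.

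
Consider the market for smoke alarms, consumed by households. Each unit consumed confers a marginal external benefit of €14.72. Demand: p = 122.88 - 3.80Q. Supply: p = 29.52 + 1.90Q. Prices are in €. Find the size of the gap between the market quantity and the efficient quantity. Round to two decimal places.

2.58 units

Market equilibrium (private): 29.52 + 1.90Q = 122.88 - 3.80Q → Q_m = 16.3789.
Social marginal benefit = demand + MEB = 137.60 - 3.80Q.
Set SMB = MC: 137.60 - 3.80Q = 29.52 + 1.90Q → Q* = 18.9614.
Gap = |16.3789 − 18.9614| = 2.5825.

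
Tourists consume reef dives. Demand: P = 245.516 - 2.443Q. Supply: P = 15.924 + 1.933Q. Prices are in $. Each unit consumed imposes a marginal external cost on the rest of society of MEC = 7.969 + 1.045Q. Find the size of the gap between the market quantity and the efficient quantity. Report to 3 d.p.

Market equilibrium (private): 15.924 + 1.933Q = 245.516 - 2.443Q → Q_m = 52.4662.
Social marginal benefit = demand − MEC = 237.547 - 3.488Q.
Set SMB = MC: 237.547 - 3.488Q = 15.924 + 1.933Q → Q* = 40.8823.
Gap = |52.4662 − 40.8823| = 11.5839.

11.584 units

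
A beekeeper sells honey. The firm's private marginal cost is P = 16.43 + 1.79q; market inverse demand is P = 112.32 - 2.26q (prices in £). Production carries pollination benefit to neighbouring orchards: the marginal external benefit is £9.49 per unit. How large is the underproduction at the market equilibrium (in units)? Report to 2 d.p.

Market equilibrium (private): 16.43 + 1.79q = 112.32 - 2.26q → q_m = 23.6765.
Social marginal cost = private MC − MEB = 6.94 + 1.79q.
Set SMC = demand: 6.94 + 1.79q = 112.32 - 2.26q → q* = 26.0198.
Gap = |23.6765 − 26.0198| = 2.3433.

2.34 units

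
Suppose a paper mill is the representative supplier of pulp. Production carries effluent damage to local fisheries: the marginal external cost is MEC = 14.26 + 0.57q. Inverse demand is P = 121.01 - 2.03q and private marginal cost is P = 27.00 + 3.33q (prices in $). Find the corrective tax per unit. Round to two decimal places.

Social marginal cost = private MC + MEC = 41.26 + 3.90q.
Set SMC = demand: 41.26 + 3.90q = 121.01 - 2.03q → q* = 13.4486.
The Pigouvian tax equals MEC at q*: 14.26 + 0.57×13.4486 = 21.9257.

tax = $21.93 per unit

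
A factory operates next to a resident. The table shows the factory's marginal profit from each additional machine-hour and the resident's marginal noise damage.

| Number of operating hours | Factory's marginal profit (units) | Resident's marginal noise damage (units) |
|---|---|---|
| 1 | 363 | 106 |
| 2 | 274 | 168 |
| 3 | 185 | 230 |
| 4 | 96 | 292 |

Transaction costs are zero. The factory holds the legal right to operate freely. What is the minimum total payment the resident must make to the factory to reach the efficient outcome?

Left alone the factory would choose level 4 (marginal profit stays positive).
Efficient level: k* = 2 (marginal profit ≥ marginal noise damage through 2).
The resident must at least cover the factory's forgone profit from cutting 4→2: 185 + 96 = 281.

281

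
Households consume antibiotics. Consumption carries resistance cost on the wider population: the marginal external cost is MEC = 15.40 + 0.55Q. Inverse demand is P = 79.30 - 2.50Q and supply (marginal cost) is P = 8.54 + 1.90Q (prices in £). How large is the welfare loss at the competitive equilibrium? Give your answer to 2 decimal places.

Market equilibrium (private): 8.54 + 1.90Q = 79.30 - 2.50Q → Q_m = 16.0818.
Social marginal benefit = demand − MEC = 63.90 - 3.05Q.
Set SMB = MC: 63.90 - 3.05Q = 8.54 + 1.90Q → Q* = 11.1838.
The welfare-loss triangle has base |Q_m − Q*| and height MEC(Q_m) (the vertical gap between SMB and MC is zero at Q* and MEC at Q_m).
DWL = ½ × 4.8980 × 24.2450 = 59.3760.

DWL = £59.38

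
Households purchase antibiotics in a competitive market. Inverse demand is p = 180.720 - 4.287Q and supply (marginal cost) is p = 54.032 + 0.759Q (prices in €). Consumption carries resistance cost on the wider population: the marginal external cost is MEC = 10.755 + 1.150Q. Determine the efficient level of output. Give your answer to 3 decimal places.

Q* = 18.711

Social marginal benefit = demand − MEC = 169.965 - 5.437Q.
Set SMB = MC: 169.965 - 5.437Q = 54.032 + 0.759Q → Q* = 18.7109.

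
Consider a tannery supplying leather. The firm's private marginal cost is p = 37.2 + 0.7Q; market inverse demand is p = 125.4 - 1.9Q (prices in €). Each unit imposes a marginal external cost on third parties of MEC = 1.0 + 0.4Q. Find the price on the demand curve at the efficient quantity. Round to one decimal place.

Social marginal cost = private MC + MEC = 38.2 + 1.1Q.
Set SMC = demand: 38.2 + 1.1Q = 125.4 - 1.9Q → Q* = 29.0667.
Consumer price on the demand curve at Q*: 125.4 − 1.9×29.0667 = 70.1733.

P = €70.2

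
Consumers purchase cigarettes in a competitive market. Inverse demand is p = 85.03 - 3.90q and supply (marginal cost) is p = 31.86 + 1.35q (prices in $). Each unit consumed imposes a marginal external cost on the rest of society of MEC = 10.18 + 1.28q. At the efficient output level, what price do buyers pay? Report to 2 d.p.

P = $59.35

Social marginal benefit = demand − MEC = 74.85 - 5.18q.
Set SMB = MC: 74.85 - 5.18q = 31.86 + 1.35q → q* = 6.5835.
Consumer price on the demand curve at q*: 85.03 − 3.90×6.5835 = 59.3544.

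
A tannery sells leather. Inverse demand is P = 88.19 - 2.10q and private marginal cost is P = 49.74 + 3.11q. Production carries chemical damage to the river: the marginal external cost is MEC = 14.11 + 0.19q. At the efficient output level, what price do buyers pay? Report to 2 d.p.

Social marginal cost = private MC + MEC = 63.85 + 3.30q.
Set SMC = demand: 63.85 + 3.30q = 88.19 - 2.10q → q* = 4.5074.
Consumer price on the demand curve at q*: 88.19 − 2.10×4.5074 = 78.7245.

P = 78.72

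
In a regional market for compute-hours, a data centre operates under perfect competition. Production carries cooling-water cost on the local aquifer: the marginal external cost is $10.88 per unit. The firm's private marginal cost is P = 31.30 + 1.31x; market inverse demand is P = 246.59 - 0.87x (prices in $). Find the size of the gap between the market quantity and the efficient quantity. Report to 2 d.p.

4.99 units

Market equilibrium (private): 31.30 + 1.31x = 246.59 - 0.87x → x_m = 98.7569.
Social marginal cost = private MC + MEC = 42.18 + 1.31x.
Set SMC = demand: 42.18 + 1.31x = 246.59 - 0.87x → x* = 93.7661.
Gap = |98.7569 − 93.7661| = 4.9908.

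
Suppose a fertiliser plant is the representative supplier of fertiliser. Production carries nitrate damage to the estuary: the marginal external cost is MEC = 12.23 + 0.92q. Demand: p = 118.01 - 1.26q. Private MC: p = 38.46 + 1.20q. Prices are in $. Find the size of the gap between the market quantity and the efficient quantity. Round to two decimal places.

Market equilibrium (private): 38.46 + 1.20q = 118.01 - 1.26q → q_m = 32.3374.
Social marginal cost = private MC + MEC = 50.69 + 2.12q.
Set SMC = demand: 50.69 + 2.12q = 118.01 - 1.26q → q* = 19.9172.
Gap = |32.3374 − 19.9172| = 12.4202.

12.42 units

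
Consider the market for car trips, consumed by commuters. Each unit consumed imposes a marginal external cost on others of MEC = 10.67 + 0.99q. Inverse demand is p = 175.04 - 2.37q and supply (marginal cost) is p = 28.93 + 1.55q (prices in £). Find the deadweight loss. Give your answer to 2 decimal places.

DWL = £230.44

Market equilibrium (private): 28.93 + 1.55q = 175.04 - 2.37q → q_m = 37.2730.
Social marginal benefit = demand − MEC = 164.37 - 3.36q.
Set SMB = MC: 164.37 - 3.36q = 28.93 + 1.55q → q* = 27.5845.
The loss is the area between SMB and MC from q* to q_m; with linear curves that's a triangle of height MEC(q_m).
DWL = ½ × 9.6885 × 47.5702 = 230.4419.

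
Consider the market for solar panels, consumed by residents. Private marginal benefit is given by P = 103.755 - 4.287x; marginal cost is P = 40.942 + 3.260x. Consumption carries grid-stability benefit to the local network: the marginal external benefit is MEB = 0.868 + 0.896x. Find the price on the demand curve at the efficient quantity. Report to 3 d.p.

P = 62.708

Social marginal benefit = demand + MEB = 104.623 - 3.391x.
Set SMB = MC: 104.623 - 3.391x = 40.942 + 3.260x → x* = 9.5747.
Consumer price on the demand curve at x*: 103.755 − 4.287×9.5747 = 62.7083.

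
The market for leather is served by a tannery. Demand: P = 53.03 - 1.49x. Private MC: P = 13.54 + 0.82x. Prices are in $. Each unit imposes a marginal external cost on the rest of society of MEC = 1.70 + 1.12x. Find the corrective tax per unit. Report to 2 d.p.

Social marginal cost = private MC + MEC = 15.24 + 1.94x.
Set SMC = demand: 15.24 + 1.94x = 53.03 - 1.49x → x* = 11.0175.
The Pigouvian tax equals MEC at x*: 1.70 + 1.12×11.0175 = 14.0396.

tax = $14.04 per unit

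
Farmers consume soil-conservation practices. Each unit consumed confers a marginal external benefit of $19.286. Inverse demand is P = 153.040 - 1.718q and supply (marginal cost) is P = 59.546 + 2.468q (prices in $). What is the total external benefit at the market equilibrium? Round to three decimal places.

$430.751

Market equilibrium (private): 59.546 + 2.468q = 153.040 - 1.718q → q_m = 22.3349.
Total external benefit = MEB × q_m = 19.286 × 22.3349 = 430.7509.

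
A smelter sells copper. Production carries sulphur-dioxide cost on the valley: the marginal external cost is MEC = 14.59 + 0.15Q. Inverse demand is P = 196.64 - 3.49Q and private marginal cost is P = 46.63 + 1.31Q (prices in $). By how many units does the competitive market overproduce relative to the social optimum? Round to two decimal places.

3.89 units

Market equilibrium (private): 46.63 + 1.31Q = 196.64 - 3.49Q → Q_m = 31.2521.
Social marginal cost = private MC + MEC = 61.22 + 1.46Q.
Set SMC = demand: 61.22 + 1.46Q = 196.64 - 3.49Q → Q* = 27.3576.
Gap = |31.2521 − 27.3576| = 3.8945.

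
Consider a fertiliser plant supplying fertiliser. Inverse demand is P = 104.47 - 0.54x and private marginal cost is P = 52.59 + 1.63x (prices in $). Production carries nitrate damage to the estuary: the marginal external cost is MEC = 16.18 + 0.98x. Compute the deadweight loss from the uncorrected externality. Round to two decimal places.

DWL = $249.04

Market equilibrium (private): 52.59 + 1.63x = 104.47 - 0.54x → x_m = 23.9078.
Social marginal cost = private MC + MEC = 68.77 + 2.61x.
Set SMC = demand: 68.77 + 2.61x = 104.47 - 0.54x → x* = 11.3333.
Height of the DWL triangle at x_m is SMC(x_m) − demand(x_m) = MEC(x_m) = 39.6097.
DWL = ½ × 12.5745 × 39.6097 = 249.0361.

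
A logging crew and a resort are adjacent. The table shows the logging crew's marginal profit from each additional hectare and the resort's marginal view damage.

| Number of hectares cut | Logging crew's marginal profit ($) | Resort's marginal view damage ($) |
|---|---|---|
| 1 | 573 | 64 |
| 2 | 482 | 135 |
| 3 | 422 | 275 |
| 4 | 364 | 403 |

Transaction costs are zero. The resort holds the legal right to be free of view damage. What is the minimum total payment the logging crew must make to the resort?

Efficient level: marginal profit ≥ marginal view damage through level 3, so k* = 3.
With the resort holding the right, the logging crew must at least compensate total damage at k*: 64 + 135 + 275 = 474.

$474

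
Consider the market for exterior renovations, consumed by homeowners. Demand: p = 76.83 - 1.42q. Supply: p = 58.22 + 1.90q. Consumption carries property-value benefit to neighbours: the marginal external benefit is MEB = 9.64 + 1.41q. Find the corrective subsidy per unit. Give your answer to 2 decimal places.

Social marginal benefit = demand + MEB = 86.47 - 0.01q.
Set SMB = MC: 86.47 - 0.01q = 58.22 + 1.90q → q* = 14.7906.
The Pigouvian subsidy equals MEB at q*: 9.64 + 1.41×14.7906 = 30.4947.

subsidy = 30.49 per unit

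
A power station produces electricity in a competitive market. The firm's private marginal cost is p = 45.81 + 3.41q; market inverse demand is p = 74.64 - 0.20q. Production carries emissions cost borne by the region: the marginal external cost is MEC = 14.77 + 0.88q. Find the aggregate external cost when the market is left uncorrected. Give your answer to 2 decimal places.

Market equilibrium (private): 45.81 + 3.41q = 74.64 - 0.20q → q_m = 7.9861.
Total external cost = ∫₀^{q_m} (14.77 + 0.88q) dq = 14.77×7.9861 + ½×0.88×7.9861² = 146.0169.

146.02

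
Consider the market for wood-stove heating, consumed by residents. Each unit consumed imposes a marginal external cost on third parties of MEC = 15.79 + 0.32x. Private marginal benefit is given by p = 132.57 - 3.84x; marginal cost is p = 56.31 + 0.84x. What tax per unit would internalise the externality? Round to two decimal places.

tax = 19.66 per unit

Social marginal benefit = demand − MEC = 116.78 - 4.16x.
Set SMB = MC: 116.78 - 4.16x = 56.31 + 0.84x → x* = 12.0940.
The Pigouvian tax equals MEC at x*: 15.79 + 0.32×12.0940 = 19.6601.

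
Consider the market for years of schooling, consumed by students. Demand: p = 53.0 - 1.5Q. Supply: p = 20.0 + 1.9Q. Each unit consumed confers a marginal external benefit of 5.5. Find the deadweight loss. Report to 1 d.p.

Market equilibrium (private): 20.0 + 1.9Q = 53.0 - 1.5Q → Q_m = 9.7059.
Social marginal benefit = demand + MEB = 58.5 - 1.5Q.
Set SMB = MC: 58.5 - 1.5Q = 20.0 + 1.9Q → Q* = 11.3235.
The loss is the area between SMB and MC from Q* to Q_m; with linear curves that's a triangle of height MEB(Q_m).
DWL = ½ × 1.6176 × 5.5000 = 4.4484.

DWL = 4.4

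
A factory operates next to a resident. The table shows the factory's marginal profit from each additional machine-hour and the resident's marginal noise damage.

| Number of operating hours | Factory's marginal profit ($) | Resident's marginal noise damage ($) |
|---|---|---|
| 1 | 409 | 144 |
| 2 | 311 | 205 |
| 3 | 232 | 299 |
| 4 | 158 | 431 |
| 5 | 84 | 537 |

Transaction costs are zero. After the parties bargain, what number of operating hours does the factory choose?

2

Bargaining reaches the level where marginal profit last exceeds marginal noise damage.
That holds through level 2 (311 ≥ 205) but not at 3 (232 < 299).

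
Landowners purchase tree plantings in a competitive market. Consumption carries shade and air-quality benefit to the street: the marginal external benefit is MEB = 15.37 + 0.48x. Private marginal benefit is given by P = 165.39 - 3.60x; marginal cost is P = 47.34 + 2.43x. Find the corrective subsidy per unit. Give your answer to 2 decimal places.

Social marginal benefit = demand + MEB = 180.76 - 3.12x.
Set SMB = MC: 180.76 - 3.12x = 47.34 + 2.43x → x* = 24.0396.
The Pigouvian subsidy equals MEB at x*: 15.37 + 0.48×24.0396 = 26.9090.

subsidy = 26.91 per unit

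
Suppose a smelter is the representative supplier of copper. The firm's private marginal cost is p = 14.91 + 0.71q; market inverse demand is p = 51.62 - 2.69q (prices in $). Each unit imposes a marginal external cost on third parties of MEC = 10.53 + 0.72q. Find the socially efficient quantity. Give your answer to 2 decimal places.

Social marginal cost = private MC + MEC = 25.44 + 1.43q.
Set SMC = demand: 25.44 + 1.43q = 51.62 - 2.69q → q* = 6.3544.

q* = 6.35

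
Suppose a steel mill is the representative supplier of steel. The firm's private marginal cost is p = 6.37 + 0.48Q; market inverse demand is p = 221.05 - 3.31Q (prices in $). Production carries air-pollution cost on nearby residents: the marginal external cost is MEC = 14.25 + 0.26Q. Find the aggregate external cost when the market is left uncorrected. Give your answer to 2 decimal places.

Market equilibrium (private): 6.37 + 0.48Q = 221.05 - 3.31Q → Q_m = 56.6438.
Total external cost = ∫₀^{Q_m} (14.25 + 0.26Q) dQ = 14.25×56.6438 + ½×0.26×56.6438² = 1224.2818.

$1224.28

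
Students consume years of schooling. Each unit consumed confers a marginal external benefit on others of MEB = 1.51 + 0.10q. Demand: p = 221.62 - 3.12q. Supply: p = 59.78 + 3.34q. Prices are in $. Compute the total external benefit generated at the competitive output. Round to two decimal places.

Market equilibrium (private): 59.78 + 3.34q = 221.62 - 3.12q → q_m = 25.0526.
Total external benefit = ∫₀^{q_m} (1.51 + 0.10q) dq = 1.51×25.0526 + ½×0.10×25.0526² = 69.2111.

$69.21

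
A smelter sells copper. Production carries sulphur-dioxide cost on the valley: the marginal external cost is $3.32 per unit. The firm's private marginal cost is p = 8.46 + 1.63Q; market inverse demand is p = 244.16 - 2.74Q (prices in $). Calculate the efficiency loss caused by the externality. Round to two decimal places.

DWL = $1.26

Market equilibrium (private): 8.46 + 1.63Q = 244.16 - 2.74Q → Q_m = 53.9359.
Social marginal cost = private MC + MEC = 11.78 + 1.63Q.
Set SMC = demand: 11.78 + 1.63Q = 244.16 - 2.74Q → Q* = 53.1762.
Height of the DWL triangle at Q_m is SMC(Q_m) − demand(Q_m) = MEC(Q_m) = 3.3200.
DWL = ½ × 0.7597 × 3.3200 = 1.2611.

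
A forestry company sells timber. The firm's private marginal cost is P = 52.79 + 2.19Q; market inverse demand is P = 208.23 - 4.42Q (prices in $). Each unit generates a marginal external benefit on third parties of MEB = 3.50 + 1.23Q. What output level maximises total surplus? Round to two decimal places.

Q* = 29.54

Social marginal cost = private MC − MEB = 49.29 + 0.96Q.
Set SMC = demand: 49.29 + 0.96Q = 208.23 - 4.42Q → Q* = 29.5428.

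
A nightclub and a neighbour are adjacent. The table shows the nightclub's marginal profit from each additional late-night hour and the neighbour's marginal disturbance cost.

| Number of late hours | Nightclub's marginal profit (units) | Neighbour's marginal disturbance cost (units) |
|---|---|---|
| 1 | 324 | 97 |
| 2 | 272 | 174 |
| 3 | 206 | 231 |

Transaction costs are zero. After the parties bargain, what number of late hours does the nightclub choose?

2

Bargaining reaches the level where marginal profit last exceeds marginal disturbance cost.
That holds through level 2 (272 ≥ 174) but not at 3 (206 < 231).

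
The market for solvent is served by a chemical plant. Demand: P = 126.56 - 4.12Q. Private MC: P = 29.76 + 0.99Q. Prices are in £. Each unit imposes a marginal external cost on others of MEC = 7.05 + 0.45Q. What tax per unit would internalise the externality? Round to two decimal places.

Social marginal cost = private MC + MEC = 36.81 + 1.44Q.
Set SMC = demand: 36.81 + 1.44Q = 126.56 - 4.12Q → Q* = 16.1421.
The Pigouvian tax equals MEC at Q*: 7.05 + 0.45×16.1421 = 14.3139.

tax = £14.31 per unit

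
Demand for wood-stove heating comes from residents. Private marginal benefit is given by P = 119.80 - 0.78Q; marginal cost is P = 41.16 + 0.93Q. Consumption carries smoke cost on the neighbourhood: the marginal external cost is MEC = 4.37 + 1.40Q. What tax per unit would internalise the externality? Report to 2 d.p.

tax = 37.80 per unit

Social marginal benefit = demand − MEC = 115.43 - 2.18Q.
Set SMB = MC: 115.43 - 2.18Q = 41.16 + 0.93Q → Q* = 23.8810.
The Pigouvian tax equals MEC at Q*: 4.37 + 1.40×23.8810 = 37.8034.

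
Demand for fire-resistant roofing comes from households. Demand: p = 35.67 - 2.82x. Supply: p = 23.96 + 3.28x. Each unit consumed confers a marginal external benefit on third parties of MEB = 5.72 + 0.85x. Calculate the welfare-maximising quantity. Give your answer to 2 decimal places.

Social marginal benefit = demand + MEB = 41.39 - 1.97x.
Set SMB = MC: 41.39 - 1.97x = 23.96 + 3.28x → x* = 3.3200.

x* = 3.32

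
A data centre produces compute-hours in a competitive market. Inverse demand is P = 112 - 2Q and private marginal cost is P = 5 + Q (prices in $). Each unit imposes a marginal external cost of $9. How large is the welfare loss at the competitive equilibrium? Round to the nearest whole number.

DWL = $14

Market equilibrium (private): 5 + Q = 112 - 2Q → Q_m = 35.6667.
Social marginal cost = private MC + MEC = 14 + Q.
Set SMC = demand: 14 + Q = 112 - 2Q → Q* = 32.6667.
Height of the DWL triangle at Q_m is SMC(Q_m) − demand(Q_m) = MEC(Q_m) = 9.0000.
DWL = ½ × 3.0000 × 9.0000 = 13.5000.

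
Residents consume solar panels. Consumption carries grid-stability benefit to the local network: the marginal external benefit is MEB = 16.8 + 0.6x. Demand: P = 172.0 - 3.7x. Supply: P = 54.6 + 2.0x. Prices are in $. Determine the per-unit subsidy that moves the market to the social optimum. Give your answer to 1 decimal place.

Social marginal benefit = demand + MEB = 188.8 - 3.1x.
Set SMB = MC: 188.8 - 3.1x = 54.6 + 2.0x → x* = 26.3137.
The Pigouvian subsidy equals MEB at x*: 16.8 + 0.6×26.3137 = 32.5882.

subsidy = $32.6 per unit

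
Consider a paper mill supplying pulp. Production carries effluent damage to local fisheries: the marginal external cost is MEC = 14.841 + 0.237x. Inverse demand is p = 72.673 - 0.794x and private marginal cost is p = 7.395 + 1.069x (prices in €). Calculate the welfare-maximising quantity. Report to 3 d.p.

Social marginal cost = private MC + MEC = 22.236 + 1.306x.
Set SMC = demand: 22.236 + 1.306x = 72.673 - 0.794x → x* = 24.0176.

x* = 24.018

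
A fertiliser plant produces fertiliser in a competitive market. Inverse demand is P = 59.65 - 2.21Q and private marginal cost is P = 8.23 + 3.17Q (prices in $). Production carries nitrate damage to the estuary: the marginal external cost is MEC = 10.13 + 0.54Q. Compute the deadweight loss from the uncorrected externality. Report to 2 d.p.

DWL = $19.75

Market equilibrium (private): 8.23 + 3.17Q = 59.65 - 2.21Q → Q_m = 9.5576.
Social marginal cost = private MC + MEC = 18.36 + 3.71Q.
Set SMC = demand: 18.36 + 3.71Q = 59.65 - 2.21Q → Q* = 6.9747.
Between Q* and Q_m the wedge SMC − demand runs linearly from 0 to MEC(Q_m), so the loss is a triangle.
DWL = ½ × 2.5829 × 15.2911 = 19.7477.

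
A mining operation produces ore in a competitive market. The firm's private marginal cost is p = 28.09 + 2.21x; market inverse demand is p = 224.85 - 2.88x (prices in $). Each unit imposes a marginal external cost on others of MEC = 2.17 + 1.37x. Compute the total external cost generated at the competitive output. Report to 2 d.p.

$1107.48

Market equilibrium (private): 28.09 + 2.21x = 224.85 - 2.88x → x_m = 38.6562.
Total external cost = ∫₀^{x_m} (2.17 + 1.37x) dx = 2.17×38.6562 + ½×1.37×38.6562² = 1107.4807.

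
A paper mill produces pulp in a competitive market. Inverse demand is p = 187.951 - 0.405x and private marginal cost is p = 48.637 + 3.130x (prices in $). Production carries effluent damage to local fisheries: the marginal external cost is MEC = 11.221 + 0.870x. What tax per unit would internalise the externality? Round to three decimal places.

tax = $36.520 per unit

Social marginal cost = private MC + MEC = 59.858 + 4.000x.
Set SMC = demand: 59.858 + 4.000x = 187.951 - 0.405x → x* = 29.0790.
The Pigouvian tax equals MEC at x*: 11.221 + 0.870×29.0790 = 36.5197.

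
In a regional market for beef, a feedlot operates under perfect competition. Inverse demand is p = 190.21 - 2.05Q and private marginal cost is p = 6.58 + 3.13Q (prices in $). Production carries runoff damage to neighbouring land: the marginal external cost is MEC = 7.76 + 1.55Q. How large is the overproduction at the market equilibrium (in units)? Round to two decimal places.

Market equilibrium (private): 6.58 + 3.13Q = 190.21 - 2.05Q → Q_m = 35.4498.
Social marginal cost = private MC + MEC = 14.34 + 4.68Q.
Set SMC = demand: 14.34 + 4.68Q = 190.21 - 2.05Q → Q* = 26.1322.
Gap = |35.4498 − 26.1322| = 9.3176.

9.32 units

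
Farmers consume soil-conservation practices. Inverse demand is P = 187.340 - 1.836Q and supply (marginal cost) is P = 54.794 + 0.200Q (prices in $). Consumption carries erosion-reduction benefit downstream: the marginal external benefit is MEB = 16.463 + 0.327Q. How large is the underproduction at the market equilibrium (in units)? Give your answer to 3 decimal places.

22.090 units

Market equilibrium (private): 54.794 + 0.200Q = 187.340 - 1.836Q → Q_m = 65.1012.
Social marginal benefit = demand + MEB = 203.803 - 1.509Q.
Set SMB = MC: 203.803 - 1.509Q = 54.794 + 0.200Q → Q* = 87.1908.
Gap = |65.1012 − 87.1908| = 22.0896.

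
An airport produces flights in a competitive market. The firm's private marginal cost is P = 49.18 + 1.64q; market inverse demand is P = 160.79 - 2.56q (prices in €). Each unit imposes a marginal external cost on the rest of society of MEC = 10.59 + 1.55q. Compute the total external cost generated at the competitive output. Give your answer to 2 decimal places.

€828.70

Market equilibrium (private): 49.18 + 1.64q = 160.79 - 2.56q → q_m = 26.5738.
Total external cost = ∫₀^{q_m} (10.59 + 1.55q) dq = 10.59×26.5738 + ½×1.55×26.5738² = 828.6958.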